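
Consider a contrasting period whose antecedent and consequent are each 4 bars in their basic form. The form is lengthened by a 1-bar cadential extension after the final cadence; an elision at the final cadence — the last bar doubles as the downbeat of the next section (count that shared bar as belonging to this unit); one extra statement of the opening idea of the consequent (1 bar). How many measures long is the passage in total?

Basic contrasting period: 4 + 4 = 8 bars.
8 (basic form) + 1 (cadential extension) + 1 (extra statement) = 10.
The elision shares a bar with the next section but does not change this unit's count.

10 measures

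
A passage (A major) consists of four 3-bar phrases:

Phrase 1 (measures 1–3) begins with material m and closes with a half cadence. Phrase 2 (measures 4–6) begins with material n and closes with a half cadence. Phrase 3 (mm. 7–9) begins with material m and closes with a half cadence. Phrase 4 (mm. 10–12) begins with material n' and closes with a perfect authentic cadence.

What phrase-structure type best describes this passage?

parallel double period

Four phrases in two halves: the first half (bars 1–6) ends with a half cadence, the second (mm. 7-12) with a perfect authentic cadence — a large antecedent–consequent pair, i.e. a double period.
Phrase 3 begins with the same material as phrase 1, making it parallel.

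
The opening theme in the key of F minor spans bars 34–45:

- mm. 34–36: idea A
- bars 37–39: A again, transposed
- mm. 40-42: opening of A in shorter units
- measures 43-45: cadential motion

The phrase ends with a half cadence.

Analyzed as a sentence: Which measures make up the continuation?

measures 40–45

After the presentation (measures 34–39), the continuation covers the fragmentation through the cadence: mm. 40-45.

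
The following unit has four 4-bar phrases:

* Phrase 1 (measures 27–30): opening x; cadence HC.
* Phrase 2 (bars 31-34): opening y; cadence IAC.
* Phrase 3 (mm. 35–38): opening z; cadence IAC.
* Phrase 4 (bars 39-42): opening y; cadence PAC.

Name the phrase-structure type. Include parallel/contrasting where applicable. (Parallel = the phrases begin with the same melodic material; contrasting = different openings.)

Four phrases in two halves: the first half (bars 27-34) ends with an imperfect authentic cadence, the second (measures 35–42) with a perfect authentic cadence — a large antecedent–consequent pair, i.e. a double period.
Phrase 3 begins with different material from phrase 1, making it contrasting.

contrasting double period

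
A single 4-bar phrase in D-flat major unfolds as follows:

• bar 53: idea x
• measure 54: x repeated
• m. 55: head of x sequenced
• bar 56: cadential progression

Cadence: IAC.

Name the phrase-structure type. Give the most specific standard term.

sentence

Basic idea (bar 53) + its repetition (m. 54) form the presentation; fragmentation and cadence (mm. 55–56) form the continuation — the 4-bar whole is a sentence.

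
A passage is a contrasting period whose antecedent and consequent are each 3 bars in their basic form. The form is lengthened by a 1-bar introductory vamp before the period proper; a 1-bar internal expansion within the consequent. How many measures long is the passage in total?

8 measures

Basic contrasting period: 3 + 3 = 6 bars.
6 (basic form) + 1 (introduction) + 1 (internal expansion) = 8.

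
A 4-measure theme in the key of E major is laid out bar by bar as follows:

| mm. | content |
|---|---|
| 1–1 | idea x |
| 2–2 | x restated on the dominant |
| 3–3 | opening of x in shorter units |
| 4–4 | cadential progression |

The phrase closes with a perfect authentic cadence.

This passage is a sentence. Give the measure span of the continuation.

After the presentation (mm. 1–2), the continuation covers the fragmentation through the cadence: measures 3–4.

measures 3–4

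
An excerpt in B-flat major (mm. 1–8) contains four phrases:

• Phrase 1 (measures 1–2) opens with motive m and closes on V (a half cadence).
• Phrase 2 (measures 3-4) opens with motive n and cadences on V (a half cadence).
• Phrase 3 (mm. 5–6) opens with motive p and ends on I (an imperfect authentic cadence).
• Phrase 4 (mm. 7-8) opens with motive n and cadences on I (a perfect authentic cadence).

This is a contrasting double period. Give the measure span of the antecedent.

measures 1–4

In a double period the first pair of phrases (ending half cadence) is the large antecedent and the second pair (ending perfect authentic cadence) is the large consequent; the antecedent is measures 1–4.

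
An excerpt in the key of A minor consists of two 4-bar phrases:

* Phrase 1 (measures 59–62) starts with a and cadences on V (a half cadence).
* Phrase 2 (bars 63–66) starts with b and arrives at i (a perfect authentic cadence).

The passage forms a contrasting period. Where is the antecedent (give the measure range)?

The antecedent is the phrase ending with the weaker cadence (half cadence, phrase 1) and the consequent the one ending more conclusively (perfect authentic cadence, phrase 2); the antecedent is mm. 59–62.

measures 59–62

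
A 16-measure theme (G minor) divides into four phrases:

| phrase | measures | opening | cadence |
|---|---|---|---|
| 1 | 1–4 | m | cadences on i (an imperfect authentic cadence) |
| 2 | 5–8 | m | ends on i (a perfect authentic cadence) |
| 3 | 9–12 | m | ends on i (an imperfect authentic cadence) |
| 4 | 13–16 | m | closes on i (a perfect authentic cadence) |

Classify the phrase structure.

repeated period

The cadence pattern IAC–PAC–IAC–PAC is weak–strong twice, and phrases 3–4 restate phrases 1–2: a period heard twice, not a double period (which would end weakly at phrase 2).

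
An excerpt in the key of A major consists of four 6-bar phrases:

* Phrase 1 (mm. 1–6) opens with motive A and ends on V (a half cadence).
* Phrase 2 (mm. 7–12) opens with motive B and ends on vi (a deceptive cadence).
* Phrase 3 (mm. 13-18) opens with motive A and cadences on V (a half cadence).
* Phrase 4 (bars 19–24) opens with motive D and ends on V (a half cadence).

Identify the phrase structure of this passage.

phrase group

Phrase 4 ends with a half cadence, no stronger than phrase 2's deceptive cadence, so the four phrases do not form a double period; nor do phrases 3–4 duplicate 1–2, so it is not a repeated period. With no phrase reaching a conclusive cadence, the passage is a phrase group.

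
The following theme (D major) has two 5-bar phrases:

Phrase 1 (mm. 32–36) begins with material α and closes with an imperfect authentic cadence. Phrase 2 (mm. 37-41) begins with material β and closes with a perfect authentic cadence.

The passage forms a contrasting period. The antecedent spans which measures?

The antecedent is the phrase ending with the weaker cadence (imperfect authentic cadence, phrase 1) and the consequent the one ending more conclusively (perfect authentic cadence, phrase 2); the antecedent is bars 32–36.

measures 32–36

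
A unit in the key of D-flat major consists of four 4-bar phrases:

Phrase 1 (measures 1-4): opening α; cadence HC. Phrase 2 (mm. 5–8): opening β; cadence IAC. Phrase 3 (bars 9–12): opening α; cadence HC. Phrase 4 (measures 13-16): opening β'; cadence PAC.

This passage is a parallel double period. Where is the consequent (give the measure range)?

measures 9–16

In a double period the four phrases pair into a large antecedent (phrases 1–2, ending imperfect authentic cadence) and a large consequent (phrases 3–4, ending perfect authentic cadence). The consequent spans mm. 9-16.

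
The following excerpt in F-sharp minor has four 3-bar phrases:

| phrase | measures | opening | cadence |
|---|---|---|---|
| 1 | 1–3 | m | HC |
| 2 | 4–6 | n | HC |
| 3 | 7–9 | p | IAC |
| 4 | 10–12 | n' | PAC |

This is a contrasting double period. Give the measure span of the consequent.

In a double period the first pair of phrases (ending half cadence) is the large antecedent and the second pair (ending perfect authentic cadence) is the large consequent; the consequent is measures 7–12.

measures 7–12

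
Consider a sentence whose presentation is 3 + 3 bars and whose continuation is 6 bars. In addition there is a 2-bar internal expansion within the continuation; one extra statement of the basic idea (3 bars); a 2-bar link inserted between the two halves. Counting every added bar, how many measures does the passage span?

Basic sentence: 3 + 3 + 6 = 12 bars.
12 (basic form) + 2 (internal expansion) + 3 (extra statement) + 2 (link) = 19.

19 measures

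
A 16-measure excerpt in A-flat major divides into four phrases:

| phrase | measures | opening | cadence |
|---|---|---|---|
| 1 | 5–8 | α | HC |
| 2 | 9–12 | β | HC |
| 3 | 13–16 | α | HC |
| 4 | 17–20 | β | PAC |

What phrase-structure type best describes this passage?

Four phrases in two halves: the first half (mm. 5–12) ends with a half cadence, the second (mm. 13–20) with a perfect authentic cadence — a large antecedent–consequent pair, i.e. a double period.
Phrase 3 begins with the same material as phrase 1, making it parallel.

parallel double period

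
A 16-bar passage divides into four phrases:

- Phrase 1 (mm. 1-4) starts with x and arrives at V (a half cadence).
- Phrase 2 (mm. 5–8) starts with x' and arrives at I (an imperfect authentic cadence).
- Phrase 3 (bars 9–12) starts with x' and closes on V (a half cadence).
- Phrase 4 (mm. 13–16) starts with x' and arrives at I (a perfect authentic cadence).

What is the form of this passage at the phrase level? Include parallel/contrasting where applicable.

Four phrases in two halves: the first half (measures 1–8) ends with an imperfect authentic cadence, the second (mm. 9–16) with a perfect authentic cadence — a large antecedent–consequent pair, i.e. a double period.
Phrase 3 begins with the same material as phrase 1, making it parallel.

parallel double period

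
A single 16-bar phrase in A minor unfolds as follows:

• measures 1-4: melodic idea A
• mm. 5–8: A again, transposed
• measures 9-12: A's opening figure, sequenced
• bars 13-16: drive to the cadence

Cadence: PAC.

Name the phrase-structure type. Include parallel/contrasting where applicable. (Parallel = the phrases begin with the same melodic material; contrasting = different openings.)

sentence

Basic idea (measures 1-4) + its repetition (mm. 5–8) form the presentation; fragmentation and cadence (mm. 9–16) form the continuation — the 16-bar whole is a sentence.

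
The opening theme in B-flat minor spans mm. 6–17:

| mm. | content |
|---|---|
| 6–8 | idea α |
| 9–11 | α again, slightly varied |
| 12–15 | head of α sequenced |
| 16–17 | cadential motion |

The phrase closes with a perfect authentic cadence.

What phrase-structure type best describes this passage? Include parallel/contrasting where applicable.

Basic idea (mm. 6–8) + its repetition (mm. 9–11) form the presentation; fragmentation and cadence (mm. 12-17) form the continuation — the 12-bar whole is a sentence.

sentence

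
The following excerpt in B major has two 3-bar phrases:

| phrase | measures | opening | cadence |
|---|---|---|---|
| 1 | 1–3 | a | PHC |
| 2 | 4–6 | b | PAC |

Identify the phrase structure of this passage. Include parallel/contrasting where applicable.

Phrase 1 ends with a Phrygian half cadence (weaker) and phrase 2 with a perfect authentic cadence (stronger): antecedent + consequent = a period.
The two phrases open with different material (a / b), so the period is contrasting.

contrasting period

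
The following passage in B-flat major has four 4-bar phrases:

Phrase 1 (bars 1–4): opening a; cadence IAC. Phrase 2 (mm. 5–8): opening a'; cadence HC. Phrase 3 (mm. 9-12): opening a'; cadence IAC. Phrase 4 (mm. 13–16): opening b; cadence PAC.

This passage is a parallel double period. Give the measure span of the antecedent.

In a double period the four phrases pair into a large antecedent (phrases 1–2, ending half cadence) and a large consequent (phrases 3–4, ending perfect authentic cadence). The antecedent spans bars 1-8.

measures 1–8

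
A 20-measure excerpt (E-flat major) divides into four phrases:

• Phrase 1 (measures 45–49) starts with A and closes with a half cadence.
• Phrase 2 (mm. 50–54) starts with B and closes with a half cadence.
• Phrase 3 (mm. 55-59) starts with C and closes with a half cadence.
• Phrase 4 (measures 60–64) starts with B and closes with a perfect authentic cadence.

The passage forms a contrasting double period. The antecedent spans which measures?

In a double period the four phrases pair into a large antecedent (phrases 1–2, ending half cadence) and a large consequent (phrases 3–4, ending perfect authentic cadence). The antecedent spans mm. 45–54.

measures 45–54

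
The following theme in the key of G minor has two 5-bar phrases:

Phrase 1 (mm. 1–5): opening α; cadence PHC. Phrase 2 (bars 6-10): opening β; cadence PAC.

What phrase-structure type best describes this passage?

contrasting period

Phrase 1 ends with a Phrygian half cadence (weaker) and phrase 2 with a perfect authentic cadence (stronger): antecedent + consequent = a period.
The two phrases open with different material (α / β), so the period is contrasting.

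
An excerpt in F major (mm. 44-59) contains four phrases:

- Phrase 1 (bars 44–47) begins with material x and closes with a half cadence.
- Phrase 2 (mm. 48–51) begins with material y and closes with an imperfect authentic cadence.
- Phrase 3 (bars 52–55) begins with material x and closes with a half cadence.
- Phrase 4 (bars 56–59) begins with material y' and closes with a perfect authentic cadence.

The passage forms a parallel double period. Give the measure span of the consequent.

In a double period the first pair of phrases (ending imperfect authentic cadence) is the large antecedent and the second pair (ending perfect authentic cadence) is the large consequent; the consequent is measures 52–59.

measures 52–59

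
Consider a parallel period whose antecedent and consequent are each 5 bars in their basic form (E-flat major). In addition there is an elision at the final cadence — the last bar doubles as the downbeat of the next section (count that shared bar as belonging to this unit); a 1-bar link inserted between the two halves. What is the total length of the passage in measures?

11 measures

Basic parallel period: 5 + 5 = 10 bars.
10 (basic form) + 1 (link) = 11.
The elision shares a bar with the next section but does not change this unit's count.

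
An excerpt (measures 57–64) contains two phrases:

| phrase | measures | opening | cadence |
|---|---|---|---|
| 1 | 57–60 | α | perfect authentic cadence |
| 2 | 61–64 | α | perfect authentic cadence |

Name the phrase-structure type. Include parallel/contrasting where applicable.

Both phrases have the same opening (α) and the same cadence (perfect authentic cadence): the second is a restatement, not a consequent, so this is a repeated phrase rather than a period.

repeated phrase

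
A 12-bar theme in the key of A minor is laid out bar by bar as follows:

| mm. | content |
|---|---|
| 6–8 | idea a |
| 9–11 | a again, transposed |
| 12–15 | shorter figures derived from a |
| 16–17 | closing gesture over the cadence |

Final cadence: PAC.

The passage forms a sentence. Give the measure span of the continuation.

After the presentation (measures 6–11), the continuation covers the fragmentation through the cadence: mm. 12–17.

measures 12–17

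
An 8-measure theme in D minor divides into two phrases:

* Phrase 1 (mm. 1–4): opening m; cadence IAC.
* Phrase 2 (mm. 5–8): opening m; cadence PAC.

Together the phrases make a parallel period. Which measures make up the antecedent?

measures 1–4

The phrase ending with the weaker cadence (imperfect authentic cadence) is the antecedent; the one ending more conclusively (perfect authentic cadence) is the consequent. The antecedent is measures 1–4.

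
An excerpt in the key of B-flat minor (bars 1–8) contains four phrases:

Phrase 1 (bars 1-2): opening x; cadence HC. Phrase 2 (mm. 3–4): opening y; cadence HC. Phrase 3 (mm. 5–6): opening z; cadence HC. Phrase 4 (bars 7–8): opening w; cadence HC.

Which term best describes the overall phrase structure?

Phrase 4 ends with a half cadence, no stronger than phrase 2's half cadence, so the four phrases do not form a double period; nor do phrases 3–4 duplicate 1–2, so it is not a repeated period. With no phrase reaching a conclusive cadence, the passage is a phrase group.

phrase group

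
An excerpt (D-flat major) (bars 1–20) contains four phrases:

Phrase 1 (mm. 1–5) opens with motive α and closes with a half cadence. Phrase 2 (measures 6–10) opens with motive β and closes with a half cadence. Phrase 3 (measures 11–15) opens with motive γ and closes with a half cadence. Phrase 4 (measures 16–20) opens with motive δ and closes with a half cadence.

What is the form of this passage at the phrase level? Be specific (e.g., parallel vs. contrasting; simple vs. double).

Phrase 4 ends with a half cadence, no stronger than phrase 2's half cadence, so the four phrases do not form a double period; nor do phrases 3–4 duplicate 1–2, so it is not a repeated period. With no phrase reaching a conclusive cadence, the passage is a phrase group.

phrase group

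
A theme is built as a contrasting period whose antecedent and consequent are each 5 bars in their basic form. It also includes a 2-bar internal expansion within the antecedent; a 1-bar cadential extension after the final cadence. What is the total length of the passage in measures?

Basic contrasting period: 5 + 5 = 10 bars.
10 (basic form) + 2 (internal expansion) + 1 (cadential extension) = 13.

13 measures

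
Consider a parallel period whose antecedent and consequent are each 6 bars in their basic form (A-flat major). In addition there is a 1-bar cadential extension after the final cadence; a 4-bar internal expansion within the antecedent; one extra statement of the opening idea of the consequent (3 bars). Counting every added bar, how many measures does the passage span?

20 measures

Basic parallel period: 6 + 6 = 12 bars.
12 (basic form) + 1 (cadential extension) + 4 (internal expansion) + 3 (extra statement) = 20.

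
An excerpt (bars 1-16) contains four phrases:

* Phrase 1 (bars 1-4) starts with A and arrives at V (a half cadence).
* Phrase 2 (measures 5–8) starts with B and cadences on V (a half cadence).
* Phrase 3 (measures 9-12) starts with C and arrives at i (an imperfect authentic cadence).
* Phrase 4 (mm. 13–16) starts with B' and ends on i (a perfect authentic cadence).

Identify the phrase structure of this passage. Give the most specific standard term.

contrasting double period

Four phrases in two halves: the first half (bars 1–8) ends with a half cadence, the second (bars 9-16) with a perfect authentic cadence — a large antecedent–consequent pair, i.e. a double period.
Phrase 3 begins with different material from phrase 1, making it contrasting.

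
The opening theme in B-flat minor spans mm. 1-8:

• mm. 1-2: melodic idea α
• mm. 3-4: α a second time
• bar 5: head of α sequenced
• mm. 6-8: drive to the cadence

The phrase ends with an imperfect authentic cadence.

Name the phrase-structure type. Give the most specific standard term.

Basic idea (mm. 1-2) + its repetition (mm. 3–4) form the presentation; fragmentation and cadence (bars 5-8) form the continuation — the 8-bar whole is a sentence.

sentence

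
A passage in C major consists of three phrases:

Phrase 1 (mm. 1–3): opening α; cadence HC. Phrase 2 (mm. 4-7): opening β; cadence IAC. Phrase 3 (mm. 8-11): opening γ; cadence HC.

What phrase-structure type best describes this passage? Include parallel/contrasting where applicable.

The final phrase closes with a half cadence, which is not stronger than the preceding imperfect authentic cadence; the 3 phrases lack an overall antecedent–consequent design and so form a phrase group.

phrase group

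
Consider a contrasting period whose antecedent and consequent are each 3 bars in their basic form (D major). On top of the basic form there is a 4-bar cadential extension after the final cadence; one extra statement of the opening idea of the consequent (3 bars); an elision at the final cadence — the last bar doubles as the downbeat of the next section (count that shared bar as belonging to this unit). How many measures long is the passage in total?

13 measures

Basic contrasting period: 3 + 3 = 6 bars.
6 (basic form) + 4 (cadential extension) + 3 (extra statement) = 13.
The elision shares a bar with the next section but does not change this unit's count.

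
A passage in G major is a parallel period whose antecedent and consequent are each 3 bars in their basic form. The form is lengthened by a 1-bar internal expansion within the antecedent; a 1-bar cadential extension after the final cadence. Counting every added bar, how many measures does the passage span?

Basic parallel period: 3 + 3 = 6 bars.
6 (basic form) + 1 (internal expansion) + 1 (cadential extension) = 8.

8 measures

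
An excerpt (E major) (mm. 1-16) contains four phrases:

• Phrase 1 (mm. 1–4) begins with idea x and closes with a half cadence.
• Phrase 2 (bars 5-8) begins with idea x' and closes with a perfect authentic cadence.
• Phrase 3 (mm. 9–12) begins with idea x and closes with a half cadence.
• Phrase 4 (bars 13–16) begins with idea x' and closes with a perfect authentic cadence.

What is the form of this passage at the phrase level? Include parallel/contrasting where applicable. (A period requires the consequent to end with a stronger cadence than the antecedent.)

The cadence pattern HC–PAC–HC–PAC is weak–strong twice, and phrases 3–4 restate phrases 1–2: a period heard twice, not a double period (which would end weakly at phrase 2).

repeated period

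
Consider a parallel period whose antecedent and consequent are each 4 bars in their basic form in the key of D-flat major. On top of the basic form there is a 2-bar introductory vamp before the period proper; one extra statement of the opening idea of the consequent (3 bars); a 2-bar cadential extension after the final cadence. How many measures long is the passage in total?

15 measures

Basic parallel period: 4 + 4 = 8 bars.
8 (basic form) + 2 (introduction) + 3 (extra statement) + 2 (cadential extension) = 15.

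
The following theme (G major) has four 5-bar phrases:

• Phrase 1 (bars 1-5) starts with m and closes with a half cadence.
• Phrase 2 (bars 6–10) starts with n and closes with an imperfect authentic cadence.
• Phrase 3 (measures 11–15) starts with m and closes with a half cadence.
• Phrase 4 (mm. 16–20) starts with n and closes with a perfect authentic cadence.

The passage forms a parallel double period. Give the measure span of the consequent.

measures 11–20

In a double period the first pair of phrases (ending imperfect authentic cadence) is the large antecedent and the second pair (ending perfect authentic cadence) is the large consequent; the consequent is measures 11–20.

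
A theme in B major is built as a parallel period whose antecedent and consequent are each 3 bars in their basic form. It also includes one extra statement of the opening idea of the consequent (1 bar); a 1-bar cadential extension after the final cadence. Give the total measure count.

Basic parallel period: 3 + 3 = 6 bars.
6 (basic form) + 1 (extra statement) + 1 (cadential extension) = 8.

8 measures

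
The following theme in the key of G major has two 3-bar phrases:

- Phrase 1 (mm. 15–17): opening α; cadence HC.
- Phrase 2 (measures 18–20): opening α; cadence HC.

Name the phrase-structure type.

repeated phrase

Both phrases have the same opening (α) and the same cadence (half cadence): the second is a restatement, not a consequent, so this is a repeated phrase rather than a period.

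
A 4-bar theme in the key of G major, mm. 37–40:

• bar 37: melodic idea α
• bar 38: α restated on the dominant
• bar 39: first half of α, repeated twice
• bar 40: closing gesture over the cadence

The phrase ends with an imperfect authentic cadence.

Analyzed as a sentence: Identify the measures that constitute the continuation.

measures 39–40

After the presentation (bars 37–38), the continuation covers the fragmentation through the cadence: mm. 39–40.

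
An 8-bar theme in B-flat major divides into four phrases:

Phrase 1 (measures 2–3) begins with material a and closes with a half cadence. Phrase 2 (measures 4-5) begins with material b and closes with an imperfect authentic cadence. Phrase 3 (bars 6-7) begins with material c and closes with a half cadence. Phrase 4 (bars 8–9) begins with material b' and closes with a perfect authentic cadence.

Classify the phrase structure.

contrasting double period

Four phrases in two halves: the first half (mm. 2–5) ends with an imperfect authentic cadence, the second (mm. 6-9) with a perfect authentic cadence — a large antecedent–consequent pair, i.e. a double period.
Phrase 3 begins with different material from phrase 1, making it contrasting.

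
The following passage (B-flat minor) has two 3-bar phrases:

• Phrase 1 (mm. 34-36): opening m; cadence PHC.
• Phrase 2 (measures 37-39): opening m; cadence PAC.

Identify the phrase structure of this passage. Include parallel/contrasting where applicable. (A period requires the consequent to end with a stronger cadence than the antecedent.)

parallel period

Phrase 1 ends with a Phrygian half cadence (weaker) and phrase 2 with a perfect authentic cadence (stronger): antecedent + consequent = a period.
The two phrases open with the same material (m / m), so the period is parallel.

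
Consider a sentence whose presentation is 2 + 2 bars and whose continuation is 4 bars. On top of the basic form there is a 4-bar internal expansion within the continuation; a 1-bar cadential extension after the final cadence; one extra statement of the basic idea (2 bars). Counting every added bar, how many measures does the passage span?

Basic sentence: 2 + 2 + 4 = 8 bars.
8 (basic form) + 4 (internal expansion) + 1 (cadential extension) + 2 (extra statement) = 15.

15 measures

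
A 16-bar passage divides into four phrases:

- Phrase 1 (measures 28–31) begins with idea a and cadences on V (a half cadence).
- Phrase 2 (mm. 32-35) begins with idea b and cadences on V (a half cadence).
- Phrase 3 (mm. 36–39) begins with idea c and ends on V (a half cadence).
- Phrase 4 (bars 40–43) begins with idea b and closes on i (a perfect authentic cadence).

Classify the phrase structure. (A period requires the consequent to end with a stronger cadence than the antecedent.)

contrasting double period

Four phrases in two halves: the first half (bars 28–35) ends with a half cadence, the second (mm. 36–43) with a perfect authentic cadence — a large antecedent–consequent pair, i.e. a double period.
Phrase 3 begins with different material from phrase 1, making it contrasting.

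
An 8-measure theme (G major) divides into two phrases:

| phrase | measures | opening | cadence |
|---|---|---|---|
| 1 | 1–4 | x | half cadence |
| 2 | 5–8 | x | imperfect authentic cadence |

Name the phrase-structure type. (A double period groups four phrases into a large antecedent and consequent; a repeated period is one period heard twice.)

Phrase 1 ends with a half cadence (weaker) and phrase 2 with an imperfect authentic cadence (stronger): antecedent + consequent = a period.
The two phrases open with the same material (x / x), so the period is parallel.

parallel period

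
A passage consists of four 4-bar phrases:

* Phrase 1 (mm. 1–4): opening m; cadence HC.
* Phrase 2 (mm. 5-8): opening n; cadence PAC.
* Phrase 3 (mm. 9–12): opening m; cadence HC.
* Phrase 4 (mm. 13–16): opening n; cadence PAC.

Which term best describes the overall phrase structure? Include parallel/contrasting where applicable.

The cadence pattern HC–PAC–HC–PAC is weak–strong twice, and phrases 3–4 restate phrases 1–2: a period heard twice, not a double period (which would end weakly at phrase 2).

repeated period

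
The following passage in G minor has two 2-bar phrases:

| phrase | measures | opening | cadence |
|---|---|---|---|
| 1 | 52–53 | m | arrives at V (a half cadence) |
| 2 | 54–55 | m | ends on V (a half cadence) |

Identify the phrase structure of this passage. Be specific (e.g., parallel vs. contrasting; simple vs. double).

repeated phrase

Both phrases have the same opening (m) and the same cadence (half cadence): the second is a restatement, not a consequent, so this is a repeated phrase rather than a period.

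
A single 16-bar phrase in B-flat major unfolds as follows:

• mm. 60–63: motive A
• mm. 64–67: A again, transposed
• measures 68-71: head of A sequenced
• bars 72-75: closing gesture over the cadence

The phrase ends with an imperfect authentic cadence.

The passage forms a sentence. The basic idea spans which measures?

measures 60–63

The presentation of a sentence is the basic idea (mm. 60–63) plus its repetition (measures 64–67); the basic idea is therefore mm. 60–63.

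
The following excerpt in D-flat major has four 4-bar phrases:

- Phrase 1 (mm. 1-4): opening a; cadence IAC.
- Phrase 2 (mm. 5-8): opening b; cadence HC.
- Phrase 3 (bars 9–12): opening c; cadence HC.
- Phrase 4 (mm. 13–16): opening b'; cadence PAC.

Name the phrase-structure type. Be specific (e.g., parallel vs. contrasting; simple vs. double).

Four phrases in two halves: the first half (measures 1–8) ends with a half cadence, the second (mm. 9-16) with a perfect authentic cadence — a large antecedent–consequent pair, i.e. a double period.
Phrase 3 begins with different material from phrase 1, making it contrasting.

contrasting double period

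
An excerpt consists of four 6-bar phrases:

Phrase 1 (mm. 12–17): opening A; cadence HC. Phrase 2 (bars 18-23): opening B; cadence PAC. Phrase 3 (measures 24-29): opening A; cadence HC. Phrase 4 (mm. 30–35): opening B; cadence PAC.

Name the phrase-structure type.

repeated period

The cadence pattern HC–PAC–HC–PAC is weak–strong twice, and phrases 3–4 restate phrases 1–2: a period heard twice, not a double period (which would end weakly at phrase 2).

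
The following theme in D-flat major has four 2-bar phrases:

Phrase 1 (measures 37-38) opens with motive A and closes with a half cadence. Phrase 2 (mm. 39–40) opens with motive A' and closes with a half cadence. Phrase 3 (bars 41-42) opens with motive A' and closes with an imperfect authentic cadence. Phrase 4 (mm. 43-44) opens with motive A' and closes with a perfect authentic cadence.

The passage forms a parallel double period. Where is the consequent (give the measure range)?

measures 41–44

In a double period the four phrases pair into a large antecedent (phrases 1–2, ending half cadence) and a large consequent (phrases 3–4, ending perfect authentic cadence). The consequent spans bars 41-44.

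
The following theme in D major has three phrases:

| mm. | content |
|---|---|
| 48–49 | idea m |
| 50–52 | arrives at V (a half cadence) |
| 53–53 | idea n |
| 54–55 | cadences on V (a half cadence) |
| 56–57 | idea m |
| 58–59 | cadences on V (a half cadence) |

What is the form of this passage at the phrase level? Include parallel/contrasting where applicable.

The final phrase closes with a half cadence, which is not stronger than the preceding half cadence; the 3 phrases lack an overall antecedent–consequent design and so form a phrase group.

phrase group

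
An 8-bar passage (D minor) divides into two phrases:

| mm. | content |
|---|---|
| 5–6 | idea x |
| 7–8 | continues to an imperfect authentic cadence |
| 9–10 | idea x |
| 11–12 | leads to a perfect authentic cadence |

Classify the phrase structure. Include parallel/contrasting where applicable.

Phrase 1 ends with an imperfect authentic cadence (weaker) and phrase 2 with a perfect authentic cadence (stronger): antecedent + consequent = a period.
The two phrases open with the same material (x / x), so the period is parallel.

parallel period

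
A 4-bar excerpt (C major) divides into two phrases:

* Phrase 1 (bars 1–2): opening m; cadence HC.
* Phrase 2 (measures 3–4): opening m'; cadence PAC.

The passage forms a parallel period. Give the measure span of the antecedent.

measures 1–2

The antecedent is the phrase ending with the weaker cadence (half cadence, phrase 1) and the consequent the one ending more conclusively (perfect authentic cadence, phrase 2); the antecedent is mm. 1-2.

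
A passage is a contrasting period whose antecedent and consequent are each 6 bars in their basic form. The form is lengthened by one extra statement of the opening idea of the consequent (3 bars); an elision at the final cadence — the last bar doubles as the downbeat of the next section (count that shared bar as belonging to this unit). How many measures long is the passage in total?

Basic contrasting period: 6 + 6 = 12 bars.
12 (basic form) + 3 (extra statement) = 15.
The elision shares a bar with the next section but does not change this unit's count.

15 measures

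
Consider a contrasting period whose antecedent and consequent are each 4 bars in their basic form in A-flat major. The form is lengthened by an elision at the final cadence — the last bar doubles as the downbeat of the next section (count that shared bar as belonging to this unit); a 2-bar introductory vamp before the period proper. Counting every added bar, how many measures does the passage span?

10 measures

Basic contrasting period: 4 + 4 = 8 bars.
8 (basic form) + 2 (introduction) = 10.
The elision shares a bar with the next section but does not change this unit's count.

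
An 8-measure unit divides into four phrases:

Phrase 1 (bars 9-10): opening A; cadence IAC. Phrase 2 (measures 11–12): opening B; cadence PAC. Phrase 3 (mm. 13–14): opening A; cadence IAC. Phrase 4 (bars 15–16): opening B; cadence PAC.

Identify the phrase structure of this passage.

repeated period

The cadence pattern IAC–PAC–IAC–PAC is weak–strong twice, and phrases 3–4 restate phrases 1–2: a period heard twice, not a double period (which would end weakly at phrase 2).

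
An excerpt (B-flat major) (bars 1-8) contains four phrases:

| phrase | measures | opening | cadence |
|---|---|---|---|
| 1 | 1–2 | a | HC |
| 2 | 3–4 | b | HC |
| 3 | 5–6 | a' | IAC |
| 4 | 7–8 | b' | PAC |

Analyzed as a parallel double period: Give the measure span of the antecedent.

measures 1–4

In a double period the four phrases pair into a large antecedent (phrases 1–2, ending half cadence) and a large consequent (phrases 3–4, ending perfect authentic cadence). The antecedent spans mm. 1–4.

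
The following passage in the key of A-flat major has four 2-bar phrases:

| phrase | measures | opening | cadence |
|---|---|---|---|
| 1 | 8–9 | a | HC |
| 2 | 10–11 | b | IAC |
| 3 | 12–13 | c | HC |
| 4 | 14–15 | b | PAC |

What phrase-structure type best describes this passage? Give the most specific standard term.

Four phrases in two halves: the first half (mm. 8–11) ends with an imperfect authentic cadence, the second (measures 12–15) with a perfect authentic cadence — a large antecedent–consequent pair, i.e. a double period.
Phrase 3 begins with different material from phrase 1, making it contrasting.

contrasting double period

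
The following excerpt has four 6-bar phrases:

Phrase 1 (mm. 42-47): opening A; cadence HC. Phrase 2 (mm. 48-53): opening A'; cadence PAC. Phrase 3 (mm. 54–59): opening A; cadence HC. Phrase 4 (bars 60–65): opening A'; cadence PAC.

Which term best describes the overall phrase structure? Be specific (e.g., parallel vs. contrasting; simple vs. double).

The cadence pattern HC–PAC–HC–PAC is weak–strong twice, and phrases 3–4 restate phrases 1–2: a period heard twice, not a double period (which would end weakly at phrase 2).

repeated period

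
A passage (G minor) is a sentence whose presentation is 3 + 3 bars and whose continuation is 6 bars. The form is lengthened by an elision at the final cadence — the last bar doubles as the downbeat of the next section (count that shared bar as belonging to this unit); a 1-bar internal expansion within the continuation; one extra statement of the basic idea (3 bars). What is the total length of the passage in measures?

Basic sentence: 3 + 3 + 6 = 12 bars.
12 (basic form) + 1 (internal expansion) + 3 (extra statement) = 16.
The elision shares a bar with the next section but does not change this unit's count.

16 measures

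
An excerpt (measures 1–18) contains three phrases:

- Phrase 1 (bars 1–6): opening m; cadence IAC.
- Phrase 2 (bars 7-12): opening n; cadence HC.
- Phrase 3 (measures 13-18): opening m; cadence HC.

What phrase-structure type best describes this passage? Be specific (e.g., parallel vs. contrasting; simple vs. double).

phrase group

The final phrase closes with a half cadence, which is not stronger than the preceding half cadence; the 3 phrases lack an overall antecedent–consequent design and so form a phrase group.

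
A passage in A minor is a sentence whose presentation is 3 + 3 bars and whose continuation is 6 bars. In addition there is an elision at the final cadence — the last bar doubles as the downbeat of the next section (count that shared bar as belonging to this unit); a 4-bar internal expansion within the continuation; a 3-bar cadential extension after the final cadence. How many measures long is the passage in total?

19 measures

Basic sentence: 3 + 3 + 6 = 12 bars.
12 (basic form) + 4 (internal expansion) + 3 (cadential extension) = 19.
The elision shares a bar with the next section but does not change this unit's count.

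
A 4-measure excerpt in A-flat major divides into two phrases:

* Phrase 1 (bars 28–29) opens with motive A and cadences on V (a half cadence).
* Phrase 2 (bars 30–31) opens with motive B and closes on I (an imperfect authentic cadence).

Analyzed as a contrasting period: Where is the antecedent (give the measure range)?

measures 28–29

The antecedent is the phrase ending with the weaker cadence (half cadence, phrase 1) and the consequent the one ending more conclusively (imperfect authentic cadence, phrase 2); the antecedent is mm. 28–29.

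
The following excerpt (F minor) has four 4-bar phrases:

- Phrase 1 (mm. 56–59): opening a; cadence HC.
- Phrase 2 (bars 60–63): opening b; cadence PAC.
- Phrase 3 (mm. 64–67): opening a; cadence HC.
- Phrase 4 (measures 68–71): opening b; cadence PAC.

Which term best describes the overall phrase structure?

repeated period

The cadence pattern HC–PAC–HC–PAC is weak–strong twice, and phrases 3–4 restate phrases 1–2: a period heard twice, not a double period (which would end weakly at phrase 2).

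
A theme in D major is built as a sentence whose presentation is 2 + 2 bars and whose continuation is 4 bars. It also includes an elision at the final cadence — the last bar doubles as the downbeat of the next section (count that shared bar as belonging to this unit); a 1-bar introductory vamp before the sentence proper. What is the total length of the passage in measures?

Basic sentence: 2 + 2 + 4 = 8 bars.
8 (basic form) + 1 (introduction) = 9.
The elision shares a bar with the next section but does not change this unit's count.

9 measures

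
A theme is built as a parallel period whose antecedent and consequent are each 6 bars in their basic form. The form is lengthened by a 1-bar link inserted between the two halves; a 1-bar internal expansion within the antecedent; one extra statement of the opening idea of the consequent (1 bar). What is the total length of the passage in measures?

15 measures

Basic parallel period: 6 + 6 = 12 bars.
12 (basic form) + 1 (link) + 1 (internal expansion) + 1 (extra statement) = 15.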